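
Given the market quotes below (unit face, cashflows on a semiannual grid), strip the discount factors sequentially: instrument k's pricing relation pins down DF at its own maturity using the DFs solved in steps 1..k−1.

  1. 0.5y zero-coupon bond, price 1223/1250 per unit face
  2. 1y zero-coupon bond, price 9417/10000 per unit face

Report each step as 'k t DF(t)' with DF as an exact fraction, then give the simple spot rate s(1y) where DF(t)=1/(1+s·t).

1 1/2 1223/1250
2 1 9417/10000
s(1y) = (1/(9417/10000) − 1)/(1) = 583/9417 ≈ 6.1909%

step 1 [0.5y] zero: DF = P = 1223/1250 ≈ 0.978400
step 2 [1y] zero: DF = P = 9417/10000 ≈ 0.941700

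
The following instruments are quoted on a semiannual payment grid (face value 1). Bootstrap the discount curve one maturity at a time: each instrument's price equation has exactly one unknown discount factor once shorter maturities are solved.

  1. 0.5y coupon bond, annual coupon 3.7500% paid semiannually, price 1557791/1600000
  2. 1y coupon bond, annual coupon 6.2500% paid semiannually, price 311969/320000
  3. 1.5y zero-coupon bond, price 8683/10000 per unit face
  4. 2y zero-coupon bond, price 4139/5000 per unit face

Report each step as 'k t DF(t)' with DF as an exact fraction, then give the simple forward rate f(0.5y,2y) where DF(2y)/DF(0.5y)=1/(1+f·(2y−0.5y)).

step 1 [0.5y] bond c/2=3/160: DF=(1557791/1600000 − 3/160·(0))/(1+3/160) = 9557/10000 ≈ 0.955700
step 2 [1y] bond c/2=1/32: DF=(311969/320000 − 1/32·(0.955700))/(1+1/32) = 2291/2500 ≈ 0.916400
step 3 [1.5y] zero: DF = P = 8683/10000 ≈ 0.868300
step 4 [2y] zero: DF = P = 4139/5000 ≈ 0.827800

1 1/2 9557/10000
2 1 2291/2500
3 3/2 8683/10000
4 2 4139/5000
f(0.5y,2y) = ((9557/10000)/(4139/5000) − 1)/(3/2) = 1279/12417 ≈ 10.3004%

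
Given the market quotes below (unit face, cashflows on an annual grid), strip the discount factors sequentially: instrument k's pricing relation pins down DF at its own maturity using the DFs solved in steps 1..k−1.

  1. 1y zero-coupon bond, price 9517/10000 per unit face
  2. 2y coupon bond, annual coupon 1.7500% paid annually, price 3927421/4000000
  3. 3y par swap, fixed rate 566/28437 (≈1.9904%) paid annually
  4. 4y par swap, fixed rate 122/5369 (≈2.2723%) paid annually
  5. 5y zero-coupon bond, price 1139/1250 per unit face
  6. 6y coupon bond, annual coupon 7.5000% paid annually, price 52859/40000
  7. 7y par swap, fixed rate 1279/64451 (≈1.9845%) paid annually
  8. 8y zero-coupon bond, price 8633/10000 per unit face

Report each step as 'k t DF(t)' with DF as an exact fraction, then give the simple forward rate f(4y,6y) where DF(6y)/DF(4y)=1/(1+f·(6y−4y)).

step 1 [1y] zero: DF = P = 9517/10000 ≈ 0.951700
step 2 [2y] bond c/1=7/400: DF=(3927421/4000000 − 7/400·(0.951700))/(1+7/400) = 4743/5000 ≈ 0.948600
step 3 [3y] swap r/1=566/28437: DF=(1 − 566/28437·(0.951700+0.948600))/(1+566/28437) = 4717/5000 ≈ 0.943400
step 4 [4y] swap r/1=122/5369: DF=(1 − 122/5369·(0.951700+0.948600+0.943400))/(1+122/5369) = 4573/5000 ≈ 0.914600
step 5 [5y] zero: DF = P = 1139/1250 ≈ 0.911200
step 6 [6y] bond c/1=3/40: DF=(52859/40000 − 3/40·(0.951700+0.948600+0.943400+0.914600+0.911200))/(1+3/40) = 1807/2000 ≈ 0.903500
step 7 [7y] swap r/1=1279/64451: DF=(1 − 1279/64451·(0.951700+0.948600+0.943400+0.914600+0.911200+0.903500))/(1+1279/64451) = 8721/10000 ≈ 0.872100
step 8 [8y] zero: DF = P = 8633/10000 ≈ 0.863300

1 1 9517/10000
2 2 4743/5000
3 3 4717/5000
4 4 4573/5000
5 5 1139/1250
6 6 1807/2000
7 7 8721/10000
8 8 8633/10000
f(4y,6y) = ((4573/5000)/(1807/2000) − 1)/(2) = 111/18070 ≈ 0.6143%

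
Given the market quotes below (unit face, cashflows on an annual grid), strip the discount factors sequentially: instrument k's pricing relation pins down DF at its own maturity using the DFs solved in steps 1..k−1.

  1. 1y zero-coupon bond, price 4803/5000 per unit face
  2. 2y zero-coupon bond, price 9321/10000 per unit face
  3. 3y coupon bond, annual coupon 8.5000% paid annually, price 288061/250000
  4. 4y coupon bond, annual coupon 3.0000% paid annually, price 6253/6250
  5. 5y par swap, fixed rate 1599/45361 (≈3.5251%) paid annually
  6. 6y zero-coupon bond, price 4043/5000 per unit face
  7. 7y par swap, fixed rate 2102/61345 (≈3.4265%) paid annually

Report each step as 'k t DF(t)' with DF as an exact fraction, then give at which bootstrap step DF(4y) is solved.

step 1 [1y] zero: DF = P = 4803/5000 ≈ 0.960600
step 2 [2y] zero: DF = P = 9321/10000 ≈ 0.932100
step 3 [3y] bond c/1=17/200: DF=(288061/250000 − 17/200·(0.960600+0.932100))/(1+17/200) = 9137/10000 ≈ 0.913700
step 4 [4y] bond c/1=3/100: DF=(6253/6250 − 3/100·(0.960600+0.932100+0.913700))/(1+3/100) = 556/625 ≈ 0.889600
step 5 [5y] swap r/1=1599/45361: DF=(1 − 1599/45361·(0.960600+0.932100+0.913700+0.889600))/(1+1599/45361) = 8401/10000 ≈ 0.840100
step 6 [6y] zero: DF = P = 4043/5000 ≈ 0.808600
step 7 [7y] swap r/1=2102/61345: DF=(1 − 2102/61345·(0.960600+0.932100+0.913700+0.889600+0.840100+0.808600))/(1+2102/61345) = 3949/5000 ≈ 0.789800

1 1 4803/5000
2 2 9321/10000
3 3 9137/10000
4 4 556/625
5 5 8401/10000
6 6 4043/5000
7 7 3949/5000
DF(4y) is solved at step 4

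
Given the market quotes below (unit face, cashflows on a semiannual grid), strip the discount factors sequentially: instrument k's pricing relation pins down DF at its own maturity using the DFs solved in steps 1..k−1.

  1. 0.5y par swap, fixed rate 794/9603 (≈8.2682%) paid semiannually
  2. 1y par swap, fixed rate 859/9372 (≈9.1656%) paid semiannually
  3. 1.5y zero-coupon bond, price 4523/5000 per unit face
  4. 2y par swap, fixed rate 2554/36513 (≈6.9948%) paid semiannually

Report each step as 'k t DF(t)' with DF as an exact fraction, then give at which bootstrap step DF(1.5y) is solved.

step 1 [0.5y] swap r/2=397/9603: DF=(1 − 397/9603·(0))/(1+397/9603) = 9603/10000 ≈ 0.960300
step 2 [1y] swap r/2=859/18744: DF=(1 − 859/18744·(0.960300))/(1+859/18744) = 9141/10000 ≈ 0.914100
step 3 [1.5y] zero: DF = P = 4523/5000 ≈ 0.904600
step 4 [2y] swap r/2=1277/36513: DF=(1 − 1277/36513·(0.960300+0.914100+0.904600))/(1+1277/36513) = 8723/10000 ≈ 0.872300

1 1/2 9603/10000
2 1 9141/10000
3 3/2 4523/5000
4 2 8723/10000
DF(1.5y) is solved at step 3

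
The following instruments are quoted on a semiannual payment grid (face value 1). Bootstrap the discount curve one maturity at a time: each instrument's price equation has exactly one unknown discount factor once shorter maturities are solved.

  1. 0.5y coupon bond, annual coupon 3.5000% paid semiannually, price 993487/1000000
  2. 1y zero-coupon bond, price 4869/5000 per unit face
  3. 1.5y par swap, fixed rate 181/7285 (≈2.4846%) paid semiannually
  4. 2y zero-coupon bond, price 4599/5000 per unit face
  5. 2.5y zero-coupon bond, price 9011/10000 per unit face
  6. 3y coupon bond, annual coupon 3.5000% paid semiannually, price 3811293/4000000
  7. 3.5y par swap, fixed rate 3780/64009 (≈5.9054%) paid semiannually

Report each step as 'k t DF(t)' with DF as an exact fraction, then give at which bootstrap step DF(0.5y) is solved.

step 1 [0.5y] bond c/2=7/400: DF=(993487/1000000 − 7/400·(0))/(1+7/400) = 2441/2500 ≈ 0.976400
step 2 [1y] zero: DF = P = 4869/5000 ≈ 0.973800
step 3 [1.5y] swap r/2=181/14570: DF=(1 − 181/14570·(0.976400+0.973800))/(1+181/14570) = 4819/5000 ≈ 0.963800
step 4 [2y] zero: DF = P = 4599/5000 ≈ 0.919800
step 5 [2.5y] zero: DF = P = 9011/10000 ≈ 0.901100
step 6 [3y] bond c/2=7/400: DF=(3811293/4000000 − 7/400·(0.976400+0.973800+0.963800+0.919800+0.901100))/(1+7/400) = 171/200 ≈ 0.855000
step 7 [3.5y] swap r/2=1890/64009: DF=(1 − 1890/64009·(0.976400+0.973800+0.963800+0.919800+0.901100+0.855000))/(1+1890/64009) = 811/1000 ≈ 0.811000

1 1/2 2441/2500
2 1 4869/5000
3 3/2 4819/5000
4 2 4599/5000
5 5/2 9011/10000
6 3 171/200
7 7/2 811/1000
DF(0.5y) is solved at step 1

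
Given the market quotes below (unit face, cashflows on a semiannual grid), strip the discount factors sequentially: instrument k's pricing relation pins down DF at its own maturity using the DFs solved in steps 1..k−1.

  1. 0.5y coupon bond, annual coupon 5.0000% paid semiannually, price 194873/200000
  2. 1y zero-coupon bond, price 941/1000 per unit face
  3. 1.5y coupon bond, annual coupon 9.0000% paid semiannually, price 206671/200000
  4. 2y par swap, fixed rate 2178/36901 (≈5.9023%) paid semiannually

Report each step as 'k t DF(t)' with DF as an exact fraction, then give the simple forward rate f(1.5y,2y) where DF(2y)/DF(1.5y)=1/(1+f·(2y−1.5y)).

1 1/2 4753/5000
2 1 941/1000
3 3/2 4537/5000
4 2 8911/10000
f(1.5y,2y) = ((4537/5000)/(8911/10000) − 1)/(1/2) = 326/8911 ≈ 3.6584%

step 1 [0.5y] bond c/2=1/40: DF=(194873/200000 − 1/40·(0))/(1+1/40) = 4753/5000 ≈ 0.950600
step 2 [1y] zero: DF = P = 941/1000 ≈ 0.941000
step 3 [1.5y] bond c/2=9/200: DF=(206671/200000 − 9/200·(0.950600+0.941000))/(1+9/200) = 4537/5000 ≈ 0.907400
step 4 [2y] swap r/2=1089/36901: DF=(1 − 1089/36901·(0.950600+0.941000+0.907400))/(1+1089/36901) = 8911/10000 ≈ 0.891100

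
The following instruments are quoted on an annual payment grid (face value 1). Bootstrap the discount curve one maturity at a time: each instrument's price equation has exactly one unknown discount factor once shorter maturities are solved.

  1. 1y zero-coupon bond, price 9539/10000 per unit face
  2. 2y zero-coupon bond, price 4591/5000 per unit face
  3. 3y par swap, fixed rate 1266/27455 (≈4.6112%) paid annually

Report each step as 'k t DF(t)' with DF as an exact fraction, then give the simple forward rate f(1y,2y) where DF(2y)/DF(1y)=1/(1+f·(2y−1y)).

1 1 9539/10000
2 2 4591/5000
3 3 4367/5000
f(1y,2y) = ((9539/10000)/(4591/5000) − 1)/(1) = 357/9182 ≈ 3.8880%

step 1 [1y] zero: DF = P = 9539/10000 ≈ 0.953900
step 2 [2y] zero: DF = P = 4591/5000 ≈ 0.918200
step 3 [3y] swap r/1=1266/27455: DF=(1 − 1266/27455·(0.953900+0.918200))/(1+1266/27455) = 4367/5000 ≈ 0.873400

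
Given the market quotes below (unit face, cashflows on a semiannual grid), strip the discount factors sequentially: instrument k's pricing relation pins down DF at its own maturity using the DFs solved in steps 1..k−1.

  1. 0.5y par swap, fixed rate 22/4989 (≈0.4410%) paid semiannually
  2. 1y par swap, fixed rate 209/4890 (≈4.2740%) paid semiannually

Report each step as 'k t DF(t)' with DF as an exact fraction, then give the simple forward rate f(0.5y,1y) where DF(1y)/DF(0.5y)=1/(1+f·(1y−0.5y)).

1 1/2 4989/5000
2 1 4791/5000
f(0.5y,1y) = ((4989/5000)/(4791/5000) − 1)/(1/2) = 132/1597 ≈ 8.2655%

step 1 [0.5y] swap r/2=11/4989: DF=(1 − 11/4989·(0))/(1+11/4989) = 4989/5000 ≈ 0.997800
step 2 [1y] swap r/2=209/9780: DF=(1 − 209/9780·(0.997800))/(1+209/9780) = 4791/5000 ≈ 0.958200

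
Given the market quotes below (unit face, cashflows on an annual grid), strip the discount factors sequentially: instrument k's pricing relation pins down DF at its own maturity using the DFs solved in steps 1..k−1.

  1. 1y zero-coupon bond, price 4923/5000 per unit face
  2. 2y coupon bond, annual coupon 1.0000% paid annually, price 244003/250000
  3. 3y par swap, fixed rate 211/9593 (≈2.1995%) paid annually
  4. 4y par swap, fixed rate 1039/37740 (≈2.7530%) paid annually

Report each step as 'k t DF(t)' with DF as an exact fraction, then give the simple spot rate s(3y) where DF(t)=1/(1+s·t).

1 1 4923/5000
2 2 4783/5000
3 3 9367/10000
4 4 8961/10000
s(3y) = (1/(9367/10000) − 1)/(3) = 211/9367 ≈ 2.2526%

step 1 [1y] zero: DF = P = 4923/5000 ≈ 0.984600
step 2 [2y] bond c/1=1/100: DF=(244003/250000 − 1/100·(0.984600))/(1+1/100) = 4783/5000 ≈ 0.956600
step 3 [3y] swap r/1=211/9593: DF=(1 − 211/9593·(0.984600+0.956600))/(1+211/9593) = 9367/10000 ≈ 0.936700
step 4 [4y] swap r/1=1039/37740: DF=(1 − 1039/37740·(0.984600+0.956600+0.936700))/(1+1039/37740) = 8961/10000 ≈ 0.896100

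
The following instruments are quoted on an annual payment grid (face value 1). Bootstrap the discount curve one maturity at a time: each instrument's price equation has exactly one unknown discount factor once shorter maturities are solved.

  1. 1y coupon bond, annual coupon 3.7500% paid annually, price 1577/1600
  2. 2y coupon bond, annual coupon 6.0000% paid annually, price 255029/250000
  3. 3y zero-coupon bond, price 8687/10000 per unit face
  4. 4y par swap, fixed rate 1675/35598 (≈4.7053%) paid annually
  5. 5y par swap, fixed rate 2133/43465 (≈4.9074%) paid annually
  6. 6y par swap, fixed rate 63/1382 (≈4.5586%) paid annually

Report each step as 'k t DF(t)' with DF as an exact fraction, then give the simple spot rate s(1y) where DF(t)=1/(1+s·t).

1 1 19/20
2 2 4543/5000
3 3 8687/10000
4 4 333/400
5 5 7867/10000
6 6 7669/10000
s(1y) = (1/(19/20) − 1)/(1) = 1/19 ≈ 5.2632%

step 1 [1y] bond c/1=3/80: DF=(1577/1600 − 3/80·(0))/(1+3/80) = 19/20 ≈ 0.950000
step 2 [2y] bond c/1=3/50: DF=(255029/250000 − 3/50·(0.950000))/(1+3/50) = 4543/5000 ≈ 0.908600
step 3 [3y] zero: DF = P = 8687/10000 ≈ 0.868700
step 4 [4y] swap r/1=1675/35598: DF=(1 − 1675/35598·(0.950000+0.908600+0.868700))/(1+1675/35598) = 333/400 ≈ 0.832500
step 5 [5y] swap r/1=2133/43465: DF=(1 − 2133/43465·(0.950000+0.908600+0.868700+0.832500))/(1+2133/43465) = 7867/10000 ≈ 0.786700
step 6 [6y] swap r/1=63/1382: DF=(1 − 63/1382·(0.950000+0.908600+0.868700+0.832500+0.786700))/(1+63/1382) = 7669/10000 ≈ 0.766900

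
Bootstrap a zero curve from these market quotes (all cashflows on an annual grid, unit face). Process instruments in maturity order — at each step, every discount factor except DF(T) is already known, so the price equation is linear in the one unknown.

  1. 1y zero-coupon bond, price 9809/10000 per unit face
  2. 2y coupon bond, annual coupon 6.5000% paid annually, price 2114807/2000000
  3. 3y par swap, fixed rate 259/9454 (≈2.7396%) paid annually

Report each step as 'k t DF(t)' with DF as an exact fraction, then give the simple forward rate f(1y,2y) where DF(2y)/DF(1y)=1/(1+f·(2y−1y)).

1 1 9809/10000
2 2 933/1000
3 3 9223/10000
f(1y,2y) = ((9809/10000)/(933/1000) − 1)/(1) = 479/9330 ≈ 5.1340%

step 1 [1y] zero: DF = P = 9809/10000 ≈ 0.980900
step 2 [2y] bond c/1=13/200: DF=(2114807/2000000 − 13/200·(0.980900))/(1+13/200) = 933/1000 ≈ 0.933000
step 3 [3y] swap r/1=259/9454: DF=(1 − 259/9454·(0.980900+0.933000))/(1+259/9454) = 9223/10000 ≈ 0.922300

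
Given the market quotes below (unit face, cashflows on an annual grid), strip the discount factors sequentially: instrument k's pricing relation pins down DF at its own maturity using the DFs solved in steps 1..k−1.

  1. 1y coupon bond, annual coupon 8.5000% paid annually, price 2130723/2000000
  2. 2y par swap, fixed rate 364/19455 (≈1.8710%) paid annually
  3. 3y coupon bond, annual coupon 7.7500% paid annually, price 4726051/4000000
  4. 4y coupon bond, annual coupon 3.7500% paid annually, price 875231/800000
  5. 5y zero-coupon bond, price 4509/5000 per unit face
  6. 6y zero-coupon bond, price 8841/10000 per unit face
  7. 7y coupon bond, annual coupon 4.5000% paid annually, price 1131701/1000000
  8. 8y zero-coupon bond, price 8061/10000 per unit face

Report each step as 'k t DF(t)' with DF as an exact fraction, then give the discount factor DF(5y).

1 1 9819/10000
2 2 2409/2500
3 3 4783/5000
4 4 1187/1250
5 5 4509/5000
6 6 8841/10000
7 7 4201/5000
8 8 8061/10000
DF(5y) = 4509/5000 ≈ 0.901800

step 1 [1y] bond c/1=17/200: DF=(2130723/2000000 − 17/200·(0))/(1+17/200) = 9819/10000 ≈ 0.981900
step 2 [2y] swap r/1=364/19455: DF=(1 − 364/19455·(0.981900))/(1+364/19455) = 2409/2500 ≈ 0.963600
step 3 [3y] bond c/1=31/400: DF=(4726051/4000000 − 31/400·(0.981900+0.963600))/(1+31/400) = 4783/5000 ≈ 0.956600
step 4 [4y] bond c/1=3/80: DF=(875231/800000 − 3/80·(0.981900+0.963600+0.956600))/(1+3/80) = 1187/1250 ≈ 0.949600
step 5 [5y] zero: DF = P = 4509/5000 ≈ 0.901800
step 6 [6y] zero: DF = P = 8841/10000 ≈ 0.884100
step 7 [7y] bond c/1=9/200: DF=(1131701/1000000 − 9/200·(0.981900+0.963600+0.956600+0.949600+0.901800+0.884100))/(1+9/200) = 4201/5000 ≈ 0.840200
step 8 [8y] zero: DF = P = 8061/10000 ≈ 0.806100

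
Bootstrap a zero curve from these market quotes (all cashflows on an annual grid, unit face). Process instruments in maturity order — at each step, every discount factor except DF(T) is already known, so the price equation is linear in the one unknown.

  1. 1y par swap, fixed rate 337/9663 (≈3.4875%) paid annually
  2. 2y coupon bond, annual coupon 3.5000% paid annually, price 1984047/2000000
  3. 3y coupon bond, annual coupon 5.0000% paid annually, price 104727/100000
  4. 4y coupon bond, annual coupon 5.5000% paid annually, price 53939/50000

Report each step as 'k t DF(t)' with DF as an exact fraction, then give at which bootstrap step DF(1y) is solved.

step 1 [1y] swap r/1=337/9663: DF=(1 − 337/9663·(0))/(1+337/9663) = 9663/10000 ≈ 0.966300
step 2 [2y] bond c/1=7/200: DF=(1984047/2000000 − 7/200·(0.966300))/(1+7/200) = 4629/5000 ≈ 0.925800
step 3 [3y] bond c/1=1/20: DF=(104727/100000 − 1/20·(0.966300+0.925800))/(1+1/20) = 9073/10000 ≈ 0.907300
step 4 [4y] bond c/1=11/200: DF=(53939/50000 − 11/200·(0.966300+0.925800+0.907300))/(1+11/200) = 4383/5000 ≈ 0.876600

1 1 9663/10000
2 2 4629/5000
3 3 9073/10000
4 4 4383/5000
DF(1y) is solved at step 1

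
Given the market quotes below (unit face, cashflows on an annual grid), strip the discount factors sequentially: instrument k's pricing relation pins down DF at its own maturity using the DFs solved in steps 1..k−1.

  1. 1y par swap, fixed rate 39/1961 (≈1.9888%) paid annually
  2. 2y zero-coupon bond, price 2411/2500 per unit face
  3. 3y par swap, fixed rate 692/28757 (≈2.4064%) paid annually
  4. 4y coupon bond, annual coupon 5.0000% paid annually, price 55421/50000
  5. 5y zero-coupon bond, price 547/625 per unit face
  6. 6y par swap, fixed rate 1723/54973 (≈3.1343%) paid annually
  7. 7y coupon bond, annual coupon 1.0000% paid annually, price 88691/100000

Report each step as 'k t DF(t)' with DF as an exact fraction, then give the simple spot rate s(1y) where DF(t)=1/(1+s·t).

1 1 1961/2000
2 2 2411/2500
3 3 2327/2500
4 4 9187/10000
5 5 547/625
6 6 8277/10000
7 7 8237/10000
s(1y) = (1/(1961/2000) − 1)/(1) = 39/1961 ≈ 1.9888%

step 1 [1y] swap r/1=39/1961: DF=(1 − 39/1961·(0))/(1+39/1961) = 1961/2000 ≈ 0.980500
step 2 [2y] zero: DF = P = 2411/2500 ≈ 0.964400
step 3 [3y] swap r/1=692/28757: DF=(1 − 692/28757·(0.980500+0.964400))/(1+692/28757) = 2327/2500 ≈ 0.930800
step 4 [4y] bond c/1=1/20: DF=(55421/50000 − 1/20·(0.980500+0.964400+0.930800))/(1+1/20) = 9187/10000 ≈ 0.918700
step 5 [5y] zero: DF = P = 547/625 ≈ 0.875200
step 6 [6y] swap r/1=1723/54973: DF=(1 − 1723/54973·(0.980500+0.964400+0.930800+0.918700+0.875200))/(1+1723/54973) = 8277/10000 ≈ 0.827700
step 7 [7y] bond c/1=1/100: DF=(88691/100000 − 1/100·(0.980500+0.964400+0.930800+0.918700+0.875200+0.827700))/(1+1/100) = 8237/10000 ≈ 0.823700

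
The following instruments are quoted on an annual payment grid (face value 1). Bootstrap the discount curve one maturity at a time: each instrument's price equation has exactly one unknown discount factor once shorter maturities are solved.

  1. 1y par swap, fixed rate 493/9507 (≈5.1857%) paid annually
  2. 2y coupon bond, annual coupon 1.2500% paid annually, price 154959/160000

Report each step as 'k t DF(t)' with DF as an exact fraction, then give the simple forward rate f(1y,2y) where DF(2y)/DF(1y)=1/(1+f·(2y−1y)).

1 1 9507/10000
2 2 1181/1250
f(1y,2y) = ((9507/10000)/(1181/1250) − 1)/(1) = 59/9448 ≈ 0.6245%

step 1 [1y] swap r/1=493/9507: DF=(1 − 493/9507·(0))/(1+493/9507) = 9507/10000 ≈ 0.950700
step 2 [2y] bond c/1=1/80: DF=(154959/160000 − 1/80·(0.950700))/(1+1/80) = 1181/1250 ≈ 0.944800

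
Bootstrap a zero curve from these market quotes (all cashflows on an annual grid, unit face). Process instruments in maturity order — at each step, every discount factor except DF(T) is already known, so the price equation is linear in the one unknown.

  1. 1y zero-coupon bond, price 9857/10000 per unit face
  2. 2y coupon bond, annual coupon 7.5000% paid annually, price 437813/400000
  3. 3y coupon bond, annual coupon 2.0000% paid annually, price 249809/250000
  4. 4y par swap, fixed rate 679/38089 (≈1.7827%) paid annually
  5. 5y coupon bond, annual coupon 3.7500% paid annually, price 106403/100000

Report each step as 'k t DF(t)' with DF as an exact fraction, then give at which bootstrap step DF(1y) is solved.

1 1 9857/10000
2 2 4747/5000
3 3 9417/10000
4 4 9321/10000
5 5 8879/10000
DF(1y) is solved at step 1

step 1 [1y] zero: DF = P = 9857/10000 ≈ 0.985700
step 2 [2y] bond c/1=3/40: DF=(437813/400000 − 3/40·(0.985700))/(1+3/40) = 4747/5000 ≈ 0.949400
step 3 [3y] bond c/1=1/50: DF=(249809/250000 − 1/50·(0.985700+0.949400))/(1+1/50) = 9417/10000 ≈ 0.941700
step 4 [4y] swap r/1=679/38089: DF=(1 − 679/38089·(0.985700+0.949400+0.941700))/(1+679/38089) = 9321/10000 ≈ 0.932100
step 5 [5y] bond c/1=3/80: DF=(106403/100000 − 3/80·(0.985700+0.949400+0.941700+0.932100))/(1+3/80) = 8879/10000 ≈ 0.887900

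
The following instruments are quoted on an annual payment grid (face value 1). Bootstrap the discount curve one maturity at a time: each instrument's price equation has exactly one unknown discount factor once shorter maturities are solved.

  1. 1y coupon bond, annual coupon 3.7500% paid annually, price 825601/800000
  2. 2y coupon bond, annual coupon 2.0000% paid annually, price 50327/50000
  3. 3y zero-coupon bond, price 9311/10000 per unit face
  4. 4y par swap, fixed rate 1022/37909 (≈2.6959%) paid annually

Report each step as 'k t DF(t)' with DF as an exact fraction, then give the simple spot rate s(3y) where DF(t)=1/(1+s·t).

step 1 [1y] bond c/1=3/80: DF=(825601/800000 − 3/80·(0))/(1+3/80) = 9947/10000 ≈ 0.994700
step 2 [2y] bond c/1=1/50: DF=(50327/50000 − 1/50·(0.994700))/(1+1/50) = 9673/10000 ≈ 0.967300
step 3 [3y] zero: DF = P = 9311/10000 ≈ 0.931100
step 4 [4y] swap r/1=1022/37909: DF=(1 − 1022/37909·(0.994700+0.967300+0.931100))/(1+1022/37909) = 4489/5000 ≈ 0.897800

1 1 9947/10000
2 2 9673/10000
3 3 9311/10000
4 4 4489/5000
s(3y) = (1/(9311/10000) − 1)/(3) = 689/27933 ≈ 2.4666%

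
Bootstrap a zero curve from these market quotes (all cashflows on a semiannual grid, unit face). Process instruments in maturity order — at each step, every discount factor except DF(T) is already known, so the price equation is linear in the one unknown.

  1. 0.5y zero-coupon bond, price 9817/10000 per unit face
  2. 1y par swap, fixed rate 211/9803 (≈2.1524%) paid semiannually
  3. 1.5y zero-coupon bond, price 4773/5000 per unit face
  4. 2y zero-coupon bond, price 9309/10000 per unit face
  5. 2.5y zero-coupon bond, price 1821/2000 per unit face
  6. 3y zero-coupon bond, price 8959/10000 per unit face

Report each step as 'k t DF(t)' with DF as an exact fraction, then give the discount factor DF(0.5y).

1 1/2 9817/10000
2 1 9789/10000
3 3/2 4773/5000
4 2 9309/10000
5 5/2 1821/2000
6 3 8959/10000
DF(0.5y) = 9817/10000 ≈ 0.981700

step 1 [0.5y] zero: DF = P = 9817/10000 ≈ 0.981700
step 2 [1y] swap r/2=211/19606: DF=(1 − 211/19606·(0.981700))/(1+211/19606) = 9789/10000 ≈ 0.978900
step 3 [1.5y] zero: DF = P = 4773/5000 ≈ 0.954600
step 4 [2y] zero: DF = P = 9309/10000 ≈ 0.930900
step 5 [2.5y] zero: DF = P = 1821/2000 ≈ 0.910500
step 6 [3y] zero: DF = P = 8959/10000 ≈ 0.895900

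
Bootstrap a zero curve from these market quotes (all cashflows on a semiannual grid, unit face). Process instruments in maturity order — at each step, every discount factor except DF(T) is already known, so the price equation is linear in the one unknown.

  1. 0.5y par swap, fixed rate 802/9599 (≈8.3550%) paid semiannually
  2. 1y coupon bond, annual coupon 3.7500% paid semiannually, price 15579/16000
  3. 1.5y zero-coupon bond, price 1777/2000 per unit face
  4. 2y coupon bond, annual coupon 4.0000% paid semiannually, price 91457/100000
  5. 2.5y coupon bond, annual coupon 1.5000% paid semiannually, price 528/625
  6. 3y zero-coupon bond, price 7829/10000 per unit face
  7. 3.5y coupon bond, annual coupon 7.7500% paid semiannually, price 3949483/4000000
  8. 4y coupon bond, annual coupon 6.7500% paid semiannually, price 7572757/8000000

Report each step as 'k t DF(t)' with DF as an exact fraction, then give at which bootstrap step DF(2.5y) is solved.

step 1 [0.5y] swap r/2=401/9599: DF=(1 − 401/9599·(0))/(1+401/9599) = 9599/10000 ≈ 0.959900
step 2 [1y] bond c/2=3/160: DF=(15579/16000 − 3/160·(0.959900))/(1+3/160) = 9381/10000 ≈ 0.938100
step 3 [1.5y] zero: DF = P = 1777/2000 ≈ 0.888500
step 4 [2y] bond c/2=1/50: DF=(91457/100000 − 1/50·(0.959900+0.938100+0.888500))/(1+1/50) = 421/500 ≈ 0.842000
step 5 [2.5y] bond c/2=3/400: DF=(528/625 − 3/400·(0.959900+0.938100+0.888500+0.842000))/(1+3/400) = 1623/2000 ≈ 0.811500
step 6 [3y] zero: DF = P = 7829/10000 ≈ 0.782900
step 7 [3.5y] bond c/2=31/800: DF=(3949483/4000000 − 31/800·(0.959900+0.938100+0.888500+0.842000+0.811500+0.782900))/(1+31/800) = 7557/10000 ≈ 0.755700
step 8 [4y] bond c/2=27/800: DF=(7572757/8000000 − 27/800·(0.959900+0.938100+0.888500+0.842000+0.811500+0.782900+0.755700))/(1+27/800) = 1441/2000 ≈ 0.720500

1 1/2 9599/10000
2 1 9381/10000
3 3/2 1777/2000
4 2 421/500
5 5/2 1623/2000
6 3 7829/10000
7 7/2 7557/10000
8 4 1441/2000
DF(2.5y) is solved at step 5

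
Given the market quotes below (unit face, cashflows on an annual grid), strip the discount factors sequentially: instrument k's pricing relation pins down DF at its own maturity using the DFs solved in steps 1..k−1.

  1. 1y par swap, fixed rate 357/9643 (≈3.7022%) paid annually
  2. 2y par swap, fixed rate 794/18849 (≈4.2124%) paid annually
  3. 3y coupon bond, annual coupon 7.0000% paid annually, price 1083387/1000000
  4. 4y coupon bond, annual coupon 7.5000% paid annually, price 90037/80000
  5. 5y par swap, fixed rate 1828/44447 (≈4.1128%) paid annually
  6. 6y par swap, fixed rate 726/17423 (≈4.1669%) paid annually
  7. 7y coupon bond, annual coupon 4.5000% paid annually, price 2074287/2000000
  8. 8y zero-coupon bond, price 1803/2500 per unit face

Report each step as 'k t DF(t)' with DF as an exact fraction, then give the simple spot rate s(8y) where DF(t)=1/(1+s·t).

1 1 9643/10000
2 2 4603/5000
3 3 2223/2500
4 4 4267/5000
5 5 2043/2500
6 6 3911/5000
7 7 3837/5000
8 8 1803/2500
s(8y) = (1/(1803/2500) − 1)/(8) = 697/14424 ≈ 4.8322%

step 1 [1y] swap r/1=357/9643: DF=(1 − 357/9643·(0))/(1+357/9643) = 9643/10000 ≈ 0.964300
step 2 [2y] swap r/1=794/18849: DF=(1 − 794/18849·(0.964300))/(1+794/18849) = 4603/5000 ≈ 0.920600
step 3 [3y] bond c/1=7/100: DF=(1083387/1000000 − 7/100·(0.964300+0.920600))/(1+7/100) = 2223/2500 ≈ 0.889200
step 4 [4y] bond c/1=3/40: DF=(90037/80000 − 3/40·(0.964300+0.920600+0.889200))/(1+3/40) = 4267/5000 ≈ 0.853400
step 5 [5y] swap r/1=1828/44447: DF=(1 − 1828/44447·(0.964300+0.920600+0.889200+0.853400))/(1+1828/44447) = 2043/2500 ≈ 0.817200
step 6 [6y] swap r/1=726/17423: DF=(1 − 726/17423·(0.964300+0.920600+0.889200+0.853400+0.817200))/(1+726/17423) = 3911/5000 ≈ 0.782200
step 7 [7y] bond c/1=9/200: DF=(2074287/2000000 − 9/200·(0.964300+0.920600+0.889200+0.853400+0.817200+0.782200))/(1+9/200) = 3837/5000 ≈ 0.767400
step 8 [8y] zero: DF = P = 1803/2500 ≈ 0.721200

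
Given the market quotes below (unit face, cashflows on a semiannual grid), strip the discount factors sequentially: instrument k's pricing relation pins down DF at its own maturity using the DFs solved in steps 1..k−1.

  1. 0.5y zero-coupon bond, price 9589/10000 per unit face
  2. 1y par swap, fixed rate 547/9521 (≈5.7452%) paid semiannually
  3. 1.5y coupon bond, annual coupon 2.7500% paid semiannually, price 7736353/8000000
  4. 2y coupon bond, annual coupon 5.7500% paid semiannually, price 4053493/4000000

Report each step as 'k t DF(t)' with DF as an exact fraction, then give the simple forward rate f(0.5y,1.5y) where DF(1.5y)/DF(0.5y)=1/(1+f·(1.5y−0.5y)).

step 1 [0.5y] zero: DF = P = 9589/10000 ≈ 0.958900
step 2 [1y] swap r/2=547/19042: DF=(1 − 547/19042·(0.958900))/(1+547/19042) = 9453/10000 ≈ 0.945300
step 3 [1.5y] bond c/2=11/800: DF=(7736353/8000000 − 11/800·(0.958900+0.945300))/(1+11/800) = 9281/10000 ≈ 0.928100
step 4 [2y] bond c/2=23/800: DF=(4053493/4000000 − 23/800·(0.958900+0.945300+0.928100))/(1+23/800) = 9059/10000 ≈ 0.905900

1 1/2 9589/10000
2 1 9453/10000
3 3/2 9281/10000
4 2 9059/10000
f(0.5y,1.5y) = ((9589/10000)/(9281/10000) − 1)/(1) = 308/9281 ≈ 3.3186%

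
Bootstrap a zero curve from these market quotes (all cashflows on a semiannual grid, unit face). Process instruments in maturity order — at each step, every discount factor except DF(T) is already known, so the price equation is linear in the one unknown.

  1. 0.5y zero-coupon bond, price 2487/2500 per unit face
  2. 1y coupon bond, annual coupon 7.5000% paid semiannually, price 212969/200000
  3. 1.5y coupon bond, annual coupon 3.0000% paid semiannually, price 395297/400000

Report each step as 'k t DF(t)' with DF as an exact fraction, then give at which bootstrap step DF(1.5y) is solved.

1 1/2 2487/2500
2 1 619/625
3 3/2 9443/10000
DF(1.5y) is solved at step 3

step 1 [0.5y] zero: DF = P = 2487/2500 ≈ 0.994800
step 2 [1y] bond c/2=3/80: DF=(212969/200000 − 3/80·(0.994800))/(1+3/80) = 619/625 ≈ 0.990400
step 3 [1.5y] bond c/2=3/200: DF=(395297/400000 − 3/200·(0.994800+0.990400))/(1+3/200) = 9443/10000 ≈ 0.944300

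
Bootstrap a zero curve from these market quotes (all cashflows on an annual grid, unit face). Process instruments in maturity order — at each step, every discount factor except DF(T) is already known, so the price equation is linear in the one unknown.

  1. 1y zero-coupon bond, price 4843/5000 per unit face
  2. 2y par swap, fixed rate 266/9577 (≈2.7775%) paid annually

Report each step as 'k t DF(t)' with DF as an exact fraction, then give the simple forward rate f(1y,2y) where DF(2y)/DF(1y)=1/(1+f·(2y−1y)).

step 1 [1y] zero: DF = P = 4843/5000 ≈ 0.968600
step 2 [2y] swap r/1=266/9577: DF=(1 − 266/9577·(0.968600))/(1+266/9577) = 2367/2500 ≈ 0.946800

1 1 4843/5000
2 2 2367/2500
f(1y,2y) = ((4843/5000)/(2367/2500) − 1)/(1) = 109/4734 ≈ 2.3025%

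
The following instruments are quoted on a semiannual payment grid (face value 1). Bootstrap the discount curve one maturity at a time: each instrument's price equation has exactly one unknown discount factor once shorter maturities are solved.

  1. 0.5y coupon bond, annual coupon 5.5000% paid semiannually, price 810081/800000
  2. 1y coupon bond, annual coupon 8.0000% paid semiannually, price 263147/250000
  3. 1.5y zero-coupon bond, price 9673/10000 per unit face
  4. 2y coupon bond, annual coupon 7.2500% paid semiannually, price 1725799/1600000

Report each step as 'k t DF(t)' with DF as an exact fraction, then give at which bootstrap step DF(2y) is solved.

step 1 [0.5y] bond c/2=11/400: DF=(810081/800000 − 11/400·(0))/(1+11/400) = 1971/2000 ≈ 0.985500
step 2 [1y] bond c/2=1/25: DF=(263147/250000 − 1/25·(0.985500))/(1+1/25) = 4871/5000 ≈ 0.974200
step 3 [1.5y] zero: DF = P = 9673/10000 ≈ 0.967300
step 4 [2y] bond c/2=29/800: DF=(1725799/1600000 − 29/800·(0.985500+0.974200+0.967300))/(1+29/800) = 1877/2000 ≈ 0.938500

1 1/2 1971/2000
2 1 4871/5000
3 3/2 9673/10000
4 2 1877/2000
DF(2y) is solved at step 4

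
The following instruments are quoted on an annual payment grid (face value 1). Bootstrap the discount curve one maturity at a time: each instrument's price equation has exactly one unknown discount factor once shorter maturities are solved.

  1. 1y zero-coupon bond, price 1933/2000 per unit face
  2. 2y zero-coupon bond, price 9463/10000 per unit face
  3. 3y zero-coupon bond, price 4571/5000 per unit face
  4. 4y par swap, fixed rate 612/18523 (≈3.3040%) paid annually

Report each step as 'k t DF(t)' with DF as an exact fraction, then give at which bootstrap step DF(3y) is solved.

1 1 1933/2000
2 2 9463/10000
3 3 4571/5000
4 4 1097/1250
DF(3y) is solved at step 3

step 1 [1y] zero: DF = P = 1933/2000 ≈ 0.966500
step 2 [2y] zero: DF = P = 9463/10000 ≈ 0.946300
step 3 [3y] zero: DF = P = 4571/5000 ≈ 0.914200
step 4 [4y] swap r/1=612/18523: DF=(1 − 612/18523·(0.966500+0.946300+0.914200))/(1+612/18523) = 1097/1250 ≈ 0.877600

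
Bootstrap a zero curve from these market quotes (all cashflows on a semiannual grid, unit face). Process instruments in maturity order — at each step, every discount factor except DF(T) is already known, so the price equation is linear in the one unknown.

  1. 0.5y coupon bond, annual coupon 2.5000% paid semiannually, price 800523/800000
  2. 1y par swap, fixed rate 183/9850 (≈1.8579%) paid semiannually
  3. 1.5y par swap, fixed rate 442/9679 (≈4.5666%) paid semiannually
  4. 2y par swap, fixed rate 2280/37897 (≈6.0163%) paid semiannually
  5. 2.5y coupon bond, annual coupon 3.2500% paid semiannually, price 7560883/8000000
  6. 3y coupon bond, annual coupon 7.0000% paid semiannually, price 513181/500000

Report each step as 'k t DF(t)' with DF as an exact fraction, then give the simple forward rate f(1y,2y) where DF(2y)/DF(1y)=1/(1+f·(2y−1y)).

step 1 [0.5y] bond c/2=1/80: DF=(800523/800000 − 1/80·(0))/(1+1/80) = 9883/10000 ≈ 0.988300
step 2 [1y] swap r/2=183/19700: DF=(1 − 183/19700·(0.988300))/(1+183/19700) = 9817/10000 ≈ 0.981700
step 3 [1.5y] swap r/2=221/9679: DF=(1 − 221/9679·(0.988300+0.981700))/(1+221/9679) = 9337/10000 ≈ 0.933700
step 4 [2y] swap r/2=1140/37897: DF=(1 − 1140/37897·(0.988300+0.981700+0.933700))/(1+1140/37897) = 443/500 ≈ 0.886000
step 5 [2.5y] bond c/2=13/800: DF=(7560883/8000000 − 13/800·(0.988300+0.981700+0.933700+0.886000))/(1+13/800) = 4347/5000 ≈ 0.869400
step 6 [3y] bond c/2=7/200: DF=(513181/500000 − 7/200·(0.988300+0.981700+0.933700+0.886000+0.869400))/(1+7/200) = 8341/10000 ≈ 0.834100

1 1/2 9883/10000
2 1 9817/10000
3 3/2 9337/10000
4 2 443/500
5 5/2 4347/5000
6 3 8341/10000
f(1y,2y) = ((9817/10000)/(443/500) − 1)/(1) = 957/8860 ≈ 10.8014%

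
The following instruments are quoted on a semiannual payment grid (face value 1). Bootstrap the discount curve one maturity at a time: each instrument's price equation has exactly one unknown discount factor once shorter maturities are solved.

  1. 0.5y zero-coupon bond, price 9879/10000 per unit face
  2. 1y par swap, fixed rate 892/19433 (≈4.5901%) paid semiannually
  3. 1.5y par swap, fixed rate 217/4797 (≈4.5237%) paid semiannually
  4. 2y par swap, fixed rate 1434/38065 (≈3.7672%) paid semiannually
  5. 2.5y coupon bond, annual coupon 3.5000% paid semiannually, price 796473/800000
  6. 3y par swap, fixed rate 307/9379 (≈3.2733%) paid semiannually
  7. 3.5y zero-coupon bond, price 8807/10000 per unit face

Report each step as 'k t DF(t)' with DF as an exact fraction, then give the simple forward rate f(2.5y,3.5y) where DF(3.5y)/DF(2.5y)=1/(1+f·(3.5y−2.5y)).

1 1/2 9879/10000
2 1 4777/5000
3 3/2 9349/10000
4 2 9283/10000
5 5/2 913/1000
6 3 9079/10000
7 7/2 8807/10000
f(2.5y,3.5y) = ((913/1000)/(8807/10000) − 1)/(1) = 323/8807 ≈ 3.6675%

step 1 [0.5y] zero: DF = P = 9879/10000 ≈ 0.987900
step 2 [1y] swap r/2=446/19433: DF=(1 − 446/19433·(0.987900))/(1+446/19433) = 4777/5000 ≈ 0.955400
step 3 [1.5y] swap r/2=217/9594: DF=(1 − 217/9594·(0.987900+0.955400))/(1+217/9594) = 9349/10000 ≈ 0.934900
step 4 [2y] swap r/2=717/38065: DF=(1 − 717/38065·(0.987900+0.955400+0.934900))/(1+717/38065) = 9283/10000 ≈ 0.928300
step 5 [2.5y] bond c/2=7/400: DF=(796473/800000 − 7/400·(0.987900+0.955400+0.934900+0.928300))/(1+7/400) = 913/1000 ≈ 0.913000
step 6 [3y] swap r/2=307/18758: DF=(1 − 307/18758·(0.987900+0.955400+0.934900+0.928300+0.913000))/(1+307/18758) = 9079/10000 ≈ 0.907900
step 7 [3.5y] zero: DF = P = 8807/10000 ≈ 0.880700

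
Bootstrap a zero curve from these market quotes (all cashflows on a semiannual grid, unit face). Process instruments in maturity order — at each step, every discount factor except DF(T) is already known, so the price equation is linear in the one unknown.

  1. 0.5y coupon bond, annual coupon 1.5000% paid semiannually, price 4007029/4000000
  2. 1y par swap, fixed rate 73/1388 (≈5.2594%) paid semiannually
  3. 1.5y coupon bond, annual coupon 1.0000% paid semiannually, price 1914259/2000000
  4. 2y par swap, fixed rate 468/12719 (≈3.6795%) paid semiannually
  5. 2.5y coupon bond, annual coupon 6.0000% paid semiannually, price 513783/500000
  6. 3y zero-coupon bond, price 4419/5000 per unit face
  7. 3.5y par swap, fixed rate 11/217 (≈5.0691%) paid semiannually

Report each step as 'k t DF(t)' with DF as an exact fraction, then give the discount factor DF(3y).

1 1/2 9943/10000
2 1 9489/10000
3 3/2 9427/10000
4 2 4649/5000
5 5/2 1773/2000
6 3 4419/5000
7 7/2 2093/2500
DF(3y) = 4419/5000 ≈ 0.883800

step 1 [0.5y] bond c/2=3/400: DF=(4007029/4000000 − 3/400·(0))/(1+3/400) = 9943/10000 ≈ 0.994300
step 2 [1y] swap r/2=73/2776: DF=(1 − 73/2776·(0.994300))/(1+73/2776) = 9489/10000 ≈ 0.948900
step 3 [1.5y] bond c/2=1/200: DF=(1914259/2000000 − 1/200·(0.994300+0.948900))/(1+1/200) = 9427/10000 ≈ 0.942700
step 4 [2y] swap r/2=234/12719: DF=(1 − 234/12719·(0.994300+0.948900+0.942700))/(1+234/12719) = 4649/5000 ≈ 0.929800
step 5 [2.5y] bond c/2=3/100: DF=(513783/500000 − 3/100·(0.994300+0.948900+0.942700+0.929800))/(1+3/100) = 1773/2000 ≈ 0.886500
step 6 [3y] zero: DF = P = 4419/5000 ≈ 0.883800
step 7 [3.5y] swap r/2=11/434: DF=(1 − 11/434·(0.994300+0.948900+0.942700+0.929800+0.886500+0.883800))/(1+11/434) = 2093/2500 ≈ 0.837200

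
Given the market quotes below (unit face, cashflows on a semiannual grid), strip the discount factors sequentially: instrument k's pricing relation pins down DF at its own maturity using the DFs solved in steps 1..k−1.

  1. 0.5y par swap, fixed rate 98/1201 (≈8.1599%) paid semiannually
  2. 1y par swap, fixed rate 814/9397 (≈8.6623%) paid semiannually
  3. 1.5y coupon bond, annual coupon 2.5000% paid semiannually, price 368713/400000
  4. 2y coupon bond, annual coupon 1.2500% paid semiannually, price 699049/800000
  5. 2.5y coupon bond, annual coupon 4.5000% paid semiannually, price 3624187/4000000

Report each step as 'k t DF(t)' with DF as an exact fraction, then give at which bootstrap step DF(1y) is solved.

1 1/2 1201/1250
2 1 4593/5000
3 3/2 1109/1250
4 2 532/625
5 5/2 1613/2000
DF(1y) is solved at step 2

step 1 [0.5y] swap r/2=49/1201: DF=(1 − 49/1201·(0))/(1+49/1201) = 1201/1250 ≈ 0.960800
step 2 [1y] swap r/2=407/9397: DF=(1 − 407/9397·(0.960800))/(1+407/9397) = 4593/5000 ≈ 0.918600
step 3 [1.5y] bond c/2=1/80: DF=(368713/400000 − 1/80·(0.960800+0.918600))/(1+1/80) = 1109/1250 ≈ 0.887200
step 4 [2y] bond c/2=1/160: DF=(699049/800000 − 1/160·(0.960800+0.918600+0.887200))/(1+1/160) = 532/625 ≈ 0.851200
step 5 [2.5y] bond c/2=9/400: DF=(3624187/4000000 − 9/400·(0.960800+0.918600+0.887200+0.851200))/(1+9/400) = 1613/2000 ≈ 0.806500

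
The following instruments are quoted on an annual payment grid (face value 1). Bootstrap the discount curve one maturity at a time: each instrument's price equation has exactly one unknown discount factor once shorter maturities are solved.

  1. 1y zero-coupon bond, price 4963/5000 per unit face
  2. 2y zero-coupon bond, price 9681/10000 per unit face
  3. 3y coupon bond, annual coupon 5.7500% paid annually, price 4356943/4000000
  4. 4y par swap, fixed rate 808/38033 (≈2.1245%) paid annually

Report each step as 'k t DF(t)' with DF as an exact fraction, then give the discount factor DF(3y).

step 1 [1y] zero: DF = P = 4963/5000 ≈ 0.992600
step 2 [2y] zero: DF = P = 9681/10000 ≈ 0.968100
step 3 [3y] bond c/1=23/400: DF=(4356943/4000000 − 23/400·(0.992600+0.968100))/(1+23/400) = 4617/5000 ≈ 0.923400
step 4 [4y] swap r/1=808/38033: DF=(1 − 808/38033·(0.992600+0.968100+0.923400))/(1+808/38033) = 1149/1250 ≈ 0.919200

1 1 4963/5000
2 2 9681/10000
3 3 4617/5000
4 4 1149/1250
DF(3y) = 4617/5000 ≈ 0.923400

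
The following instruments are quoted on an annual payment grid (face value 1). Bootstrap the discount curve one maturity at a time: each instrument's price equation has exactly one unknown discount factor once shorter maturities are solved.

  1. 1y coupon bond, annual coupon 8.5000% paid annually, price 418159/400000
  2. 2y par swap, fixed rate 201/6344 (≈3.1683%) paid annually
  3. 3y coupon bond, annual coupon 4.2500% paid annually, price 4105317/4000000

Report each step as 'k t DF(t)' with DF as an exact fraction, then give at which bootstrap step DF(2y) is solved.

step 1 [1y] bond c/1=17/200: DF=(418159/400000 − 17/200·(0))/(1+17/200) = 1927/2000 ≈ 0.963500
step 2 [2y] swap r/1=201/6344: DF=(1 − 201/6344·(0.963500))/(1+201/6344) = 9397/10000 ≈ 0.939700
step 3 [3y] bond c/1=17/400: DF=(4105317/4000000 − 17/400·(0.963500+0.939700))/(1+17/400) = 9069/10000 ≈ 0.906900

1 1 1927/2000
2 2 9397/10000
3 3 9069/10000
DF(2y) is solved at step 2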